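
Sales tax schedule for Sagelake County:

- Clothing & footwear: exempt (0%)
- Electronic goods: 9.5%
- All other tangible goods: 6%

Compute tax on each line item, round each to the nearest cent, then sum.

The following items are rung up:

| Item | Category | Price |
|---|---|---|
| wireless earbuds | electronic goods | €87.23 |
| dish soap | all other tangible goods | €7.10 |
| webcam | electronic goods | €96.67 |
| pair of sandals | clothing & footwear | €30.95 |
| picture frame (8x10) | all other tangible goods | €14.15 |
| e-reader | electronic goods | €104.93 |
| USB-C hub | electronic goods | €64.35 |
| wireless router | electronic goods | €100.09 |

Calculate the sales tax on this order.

€44.34

Wireless earbuds €87.23: electronic goods → 9.5% → €8.29
Dish soap €7.10: all other tangible goods → 6% → €0.43
Webcam €96.67: electronic goods → 9.5% → €9.18
Pair of sandals €30.95: clothing & footwear → 0% → €0.00
Picture frame (8x10) €14.15: all other tangible goods → 6% → €0.85
E-reader €104.93: electronic goods → 9.5% → €9.97
USB-C hub €64.35: electronic goods → 9.5% → €6.11
Wireless router €100.09: electronic goods → 9.5% → €9.51
Total tax = €8.29 + €0.43 + €9.18 + €0.85 + €9.97 + €6.11 + €9.51 = €44.34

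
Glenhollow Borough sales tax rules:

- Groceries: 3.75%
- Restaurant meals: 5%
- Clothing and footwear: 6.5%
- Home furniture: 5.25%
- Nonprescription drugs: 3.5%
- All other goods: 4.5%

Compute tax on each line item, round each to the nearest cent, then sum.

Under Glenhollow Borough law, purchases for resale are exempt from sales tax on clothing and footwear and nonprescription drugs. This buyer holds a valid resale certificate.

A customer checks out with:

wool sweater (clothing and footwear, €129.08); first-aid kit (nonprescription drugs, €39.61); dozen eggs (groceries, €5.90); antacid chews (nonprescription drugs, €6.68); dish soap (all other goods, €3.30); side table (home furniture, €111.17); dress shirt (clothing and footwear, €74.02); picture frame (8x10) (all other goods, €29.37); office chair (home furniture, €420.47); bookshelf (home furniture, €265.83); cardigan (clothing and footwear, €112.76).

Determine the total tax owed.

Wool sweater €129.08: clothing and footwear, buyer-exempt → 0% → €0.00
First-aid kit €39.61: nonprescription drugs, buyer-exempt → 0% → €0.00
Dozen eggs €5.90: groceries → 3.75% → €0.22
Antacid chews €6.68: nonprescription drugs, buyer-exempt → 0% → €0.00
Dish soap €3.30: all other goods → 4.5% → €0.15
Side table €111.17: home furniture → 5.25% → €5.84
Dress shirt €74.02: clothing and footwear, buyer-exempt → 0% → €0.00
Picture frame (8x10) €29.37: all other goods → 4.5% → €1.32
Office chair €420.47: home furniture → 5.25% → €22.07
Bookshelf €265.83: home furniture → 5.25% → €13.96
Cardigan €112.76: clothing and footwear, buyer-exempt → 0% → €0.00
Total tax = €0.22 + €0.15 + €5.84 + €1.32 + €22.07 + €13.96 = €43.56

€43.56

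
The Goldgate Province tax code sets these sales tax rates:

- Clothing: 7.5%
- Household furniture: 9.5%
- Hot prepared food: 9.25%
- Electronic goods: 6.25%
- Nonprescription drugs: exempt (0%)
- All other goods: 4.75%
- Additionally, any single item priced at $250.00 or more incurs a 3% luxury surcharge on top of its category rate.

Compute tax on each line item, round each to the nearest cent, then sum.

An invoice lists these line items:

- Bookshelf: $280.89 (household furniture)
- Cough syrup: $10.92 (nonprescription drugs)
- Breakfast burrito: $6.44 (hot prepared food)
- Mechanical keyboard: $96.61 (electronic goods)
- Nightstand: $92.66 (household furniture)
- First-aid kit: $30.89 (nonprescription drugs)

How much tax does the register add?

Bookshelf $280.89: household furniture → 9.5% + 3% surcharge = 12.5% → $35.11
Cough syrup $10.92: nonprescription drugs → 0% → $0.00
Breakfast burrito $6.44: hot prepared food → 9.25% → $0.60
Mechanical keyboard $96.61: electronic goods → 6.25% → $6.04
Nightstand $92.66: household furniture → 9.5% → $8.80
First-aid kit $30.89: nonprescription drugs → 0% → $0.00
Total tax = $35.11 + $0.60 + $6.04 + $8.80 = $50.55

$50.55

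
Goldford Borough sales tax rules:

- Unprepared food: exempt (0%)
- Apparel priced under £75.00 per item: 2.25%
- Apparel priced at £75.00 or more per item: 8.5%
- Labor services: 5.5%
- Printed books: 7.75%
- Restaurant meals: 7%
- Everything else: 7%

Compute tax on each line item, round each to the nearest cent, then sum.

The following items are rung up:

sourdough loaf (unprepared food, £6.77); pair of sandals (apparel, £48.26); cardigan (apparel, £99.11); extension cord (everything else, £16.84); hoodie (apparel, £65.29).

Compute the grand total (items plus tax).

Sourdough loaf £6.77: unprepared food → 0% → £0.00
Pair of sandals £48.26: apparel, under £75.00 → 2.25% → £1.09
Cardigan £99.11: apparel, £75.00 or more → 8.5% → £8.42
Extension cord £16.84: everything else → 7% → £1.18
Hoodie £65.29: apparel, under £75.00 → 2.25% → £1.47
Subtotal = £236.27; tax = £12.16; total due = £248.43

£248.43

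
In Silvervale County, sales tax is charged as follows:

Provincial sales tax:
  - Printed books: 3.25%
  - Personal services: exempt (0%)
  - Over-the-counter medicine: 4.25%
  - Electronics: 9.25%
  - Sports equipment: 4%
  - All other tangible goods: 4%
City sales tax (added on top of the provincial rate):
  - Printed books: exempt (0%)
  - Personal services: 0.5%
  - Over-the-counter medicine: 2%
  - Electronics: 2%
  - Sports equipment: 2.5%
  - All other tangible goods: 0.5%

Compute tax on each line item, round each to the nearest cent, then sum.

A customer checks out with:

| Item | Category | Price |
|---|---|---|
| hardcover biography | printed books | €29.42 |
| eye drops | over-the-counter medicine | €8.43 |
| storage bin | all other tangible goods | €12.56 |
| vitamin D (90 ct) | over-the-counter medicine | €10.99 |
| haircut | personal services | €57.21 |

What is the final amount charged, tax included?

€121.65

Hardcover biography €29.42: printed books → 3.25% + 0% city = 3.25% → €0.96
Eye drops €8.43: over-the-counter medicine → 4.25% + 2% city = 6.25% → €0.53
Storage bin €12.56: all other tangible goods → 4% + 0.5% city = 4.5% → €0.57
Vitamin D (90 ct) €10.99: over-the-counter medicine → 4.25% + 2% city = 6.25% → €0.69
Haircut €57.21: personal services → 0% + 0.5% city = 0.5% → €0.29
Subtotal = €118.61; tax = €3.04; total due = €121.65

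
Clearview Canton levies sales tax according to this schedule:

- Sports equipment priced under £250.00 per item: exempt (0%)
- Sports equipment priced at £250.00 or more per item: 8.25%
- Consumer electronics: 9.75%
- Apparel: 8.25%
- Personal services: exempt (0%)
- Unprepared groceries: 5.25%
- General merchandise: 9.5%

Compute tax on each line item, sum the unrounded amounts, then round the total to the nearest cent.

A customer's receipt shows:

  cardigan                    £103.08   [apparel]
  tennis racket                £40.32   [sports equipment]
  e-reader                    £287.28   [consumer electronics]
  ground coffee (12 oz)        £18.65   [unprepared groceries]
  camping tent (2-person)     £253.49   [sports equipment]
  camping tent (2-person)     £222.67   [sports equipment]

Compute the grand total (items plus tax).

Cardigan £103.08: apparel → 8.25% → £8.5041
Tennis racket £40.32: sports equipment, under £250.00 → 0% → £0.00
E-reader £287.28: consumer electronics → 9.75% → £28.0098
Ground coffee (12 oz) £18.65: unprepared groceries → 5.25% → £0.979125
Camping tent (2-person) £253.49: sports equipment, £250.00 or more → 8.25% → £20.912925
Camping tent (2-person) £222.67: sports equipment, under £250.00 → 0% → £0.00
Subtotal = £925.49; unrounded tax = £58.40595 → £58.41; total due = £983.90

£983.90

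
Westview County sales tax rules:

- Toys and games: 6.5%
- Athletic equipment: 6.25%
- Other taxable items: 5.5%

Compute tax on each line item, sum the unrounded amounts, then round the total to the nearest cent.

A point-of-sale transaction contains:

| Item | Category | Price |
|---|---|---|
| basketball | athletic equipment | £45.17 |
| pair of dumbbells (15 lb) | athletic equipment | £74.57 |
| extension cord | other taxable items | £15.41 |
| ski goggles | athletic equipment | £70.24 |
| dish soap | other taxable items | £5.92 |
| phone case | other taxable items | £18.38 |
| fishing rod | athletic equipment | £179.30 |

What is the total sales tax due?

£25.26

Basketball £45.17: athletic equipment → 6.25% → £2.823125
Pair of dumbbells (15 lb) £74.57: athletic equipment → 6.25% → £4.660625
Extension cord £15.41: other taxable items → 5.5% → £0.84755
Ski goggles £70.24: athletic equipment → 6.25% → £4.39
Dish soap £5.92: other taxable items → 5.5% → £0.3256
Phone case £18.38: other taxable items → 5.5% → £1.0109
Fishing rod £179.30: athletic equipment → 6.25% → £11.20625
Unrounded tax sum = £25.26405 → £25.26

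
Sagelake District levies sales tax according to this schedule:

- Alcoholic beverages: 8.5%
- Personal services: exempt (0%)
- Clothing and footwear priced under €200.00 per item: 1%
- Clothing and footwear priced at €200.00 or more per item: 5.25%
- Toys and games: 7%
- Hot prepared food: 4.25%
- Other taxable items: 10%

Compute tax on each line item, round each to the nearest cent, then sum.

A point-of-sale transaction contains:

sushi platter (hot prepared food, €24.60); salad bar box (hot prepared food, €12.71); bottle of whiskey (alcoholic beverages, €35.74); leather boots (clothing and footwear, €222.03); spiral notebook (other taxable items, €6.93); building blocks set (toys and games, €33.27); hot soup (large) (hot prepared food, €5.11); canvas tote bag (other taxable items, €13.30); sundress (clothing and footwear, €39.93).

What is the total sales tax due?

Sushi platter €24.60: hot prepared food → 4.25% → €1.05
Salad bar box €12.71: hot prepared food → 4.25% → €0.54
Bottle of whiskey €35.74: alcoholic beverages → 8.5% → €3.04
Leather boots €222.03: clothing and footwear, €200.00 or more → 5.25% → €11.66
Spiral notebook €6.93: other taxable items → 10% → €0.69
Building blocks set €33.27: toys and games → 7% → €2.33
Hot soup (large) €5.11: hot prepared food → 4.25% → €0.22
Canvas tote bag €13.30: other taxable items → 10% → €1.33
Sundress €39.93: clothing and footwear, under €200.00 → 1% → €0.40
Total tax = €1.05 + €0.54 + €3.04 + €11.66 + €0.69 + €2.33 + €0.22 + €1.33 + €0.40 = €21.26

€21.26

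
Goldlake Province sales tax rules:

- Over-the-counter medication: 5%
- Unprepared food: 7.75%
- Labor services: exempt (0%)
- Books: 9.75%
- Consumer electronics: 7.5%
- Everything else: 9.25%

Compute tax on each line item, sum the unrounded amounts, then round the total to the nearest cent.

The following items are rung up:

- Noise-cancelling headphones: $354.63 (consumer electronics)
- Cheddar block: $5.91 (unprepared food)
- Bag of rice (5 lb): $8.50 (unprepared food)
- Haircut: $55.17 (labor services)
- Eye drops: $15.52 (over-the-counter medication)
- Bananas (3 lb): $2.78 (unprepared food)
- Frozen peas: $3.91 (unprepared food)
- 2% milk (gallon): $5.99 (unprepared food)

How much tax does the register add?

$29.47

Noise-cancelling headphones $354.63: consumer electronics → 7.5% → $26.59725
Cheddar block $5.91: unprepared food → 7.75% → $0.458025
Bag of rice (5 lb) $8.50: unprepared food → 7.75% → $0.65875
Haircut $55.17: labor services → 0% → $0.00
Eye drops $15.52: over-the-counter medication → 5% → $0.776
Bananas (3 lb) $2.78: unprepared food → 7.75% → $0.21545
Frozen peas $3.91: unprepared food → 7.75% → $0.303025
2% milk (gallon) $5.99: unprepared food → 7.75% → $0.464225
Unrounded tax sum = $29.472725 → $29.47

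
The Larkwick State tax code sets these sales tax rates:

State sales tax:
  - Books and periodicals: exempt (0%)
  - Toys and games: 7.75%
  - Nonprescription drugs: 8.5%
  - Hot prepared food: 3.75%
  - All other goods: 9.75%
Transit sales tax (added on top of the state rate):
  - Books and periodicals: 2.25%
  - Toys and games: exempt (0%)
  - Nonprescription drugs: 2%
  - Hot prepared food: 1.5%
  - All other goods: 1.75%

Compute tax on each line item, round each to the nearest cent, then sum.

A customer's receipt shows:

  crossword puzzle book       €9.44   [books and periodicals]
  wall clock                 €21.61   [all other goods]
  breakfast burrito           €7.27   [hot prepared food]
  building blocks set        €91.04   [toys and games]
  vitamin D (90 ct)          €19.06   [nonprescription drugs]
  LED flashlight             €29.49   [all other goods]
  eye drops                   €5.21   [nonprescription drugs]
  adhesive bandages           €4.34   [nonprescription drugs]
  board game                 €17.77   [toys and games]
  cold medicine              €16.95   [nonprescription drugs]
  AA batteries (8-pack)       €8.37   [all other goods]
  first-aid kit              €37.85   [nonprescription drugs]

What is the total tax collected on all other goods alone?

Wall clock €21.61: all other goods → 9.75% + 1.75% transit = 11.5% → €2.49
LED flashlight €29.49: all other goods → 9.75% + 1.75% transit = 11.5% → €3.39
AA batteries (8-pack) €8.37: all other goods → 9.75% + 1.75% transit = 11.5% → €0.96
Tax on all other goods = €2.49 + €3.39 + €0.96 = €6.84

€6.84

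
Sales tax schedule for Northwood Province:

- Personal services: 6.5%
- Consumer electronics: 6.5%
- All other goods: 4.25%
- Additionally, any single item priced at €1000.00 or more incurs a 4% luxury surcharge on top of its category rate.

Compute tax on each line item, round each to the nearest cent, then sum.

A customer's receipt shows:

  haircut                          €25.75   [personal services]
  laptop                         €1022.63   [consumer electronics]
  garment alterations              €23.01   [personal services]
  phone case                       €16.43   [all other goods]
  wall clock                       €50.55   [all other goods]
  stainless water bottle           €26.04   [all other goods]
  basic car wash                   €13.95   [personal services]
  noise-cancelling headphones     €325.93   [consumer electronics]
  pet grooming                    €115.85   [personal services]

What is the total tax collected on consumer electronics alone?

€128.57

Laptop €1022.63: consumer electronics → 6.5% + 4% surcharge = 10.5% → €107.38
Noise-cancelling headphones €325.93: consumer electronics → 6.5% → €21.19
Tax on consumer electronics = €107.38 + €21.19 = €128.57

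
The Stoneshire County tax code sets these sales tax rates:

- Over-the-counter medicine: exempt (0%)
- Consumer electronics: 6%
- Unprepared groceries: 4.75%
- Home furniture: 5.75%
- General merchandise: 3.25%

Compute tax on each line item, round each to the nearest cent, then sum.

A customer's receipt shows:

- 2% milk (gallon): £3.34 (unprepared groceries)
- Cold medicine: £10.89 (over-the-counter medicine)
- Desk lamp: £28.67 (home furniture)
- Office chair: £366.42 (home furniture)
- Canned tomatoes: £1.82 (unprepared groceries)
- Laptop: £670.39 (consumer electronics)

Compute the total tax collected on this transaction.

£63.19

2% milk (gallon) £3.34: unprepared groceries → 4.75% → £0.16
Cold medicine £10.89: over-the-counter medicine → 0% → £0.00
Desk lamp £28.67: home furniture → 5.75% → £1.65
Office chair £366.42: home furniture → 5.75% → £21.07
Canned tomatoes £1.82: unprepared groceries → 4.75% → £0.09
Laptop £670.39: consumer electronics → 6% → £40.22
Total tax = £0.16 + £1.65 + £21.07 + £0.09 + £40.22 = £63.19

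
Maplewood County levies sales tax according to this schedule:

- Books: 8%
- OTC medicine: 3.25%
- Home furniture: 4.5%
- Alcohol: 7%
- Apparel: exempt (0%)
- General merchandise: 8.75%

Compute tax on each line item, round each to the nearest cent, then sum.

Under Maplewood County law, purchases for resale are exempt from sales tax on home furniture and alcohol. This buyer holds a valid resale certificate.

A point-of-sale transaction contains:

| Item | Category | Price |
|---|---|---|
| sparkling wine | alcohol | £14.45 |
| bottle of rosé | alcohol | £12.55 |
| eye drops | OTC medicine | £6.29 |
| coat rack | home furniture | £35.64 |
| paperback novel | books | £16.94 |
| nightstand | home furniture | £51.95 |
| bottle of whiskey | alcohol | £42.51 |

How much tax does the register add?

£1.56

Sparkling wine £14.45: alcohol, buyer-exempt → 0% → £0.00
Bottle of rosé £12.55: alcohol, buyer-exempt → 0% → £0.00
Eye drops £6.29: OTC medicine → 3.25% → £0.20
Coat rack £35.64: home furniture, buyer-exempt → 0% → £0.00
Paperback novel £16.94: books → 8% → £1.36
Nightstand £51.95: home furniture, buyer-exempt → 0% → £0.00
Bottle of whiskey £42.51: alcohol, buyer-exempt → 0% → £0.00
Total tax = £0.20 + £1.36 = £1.56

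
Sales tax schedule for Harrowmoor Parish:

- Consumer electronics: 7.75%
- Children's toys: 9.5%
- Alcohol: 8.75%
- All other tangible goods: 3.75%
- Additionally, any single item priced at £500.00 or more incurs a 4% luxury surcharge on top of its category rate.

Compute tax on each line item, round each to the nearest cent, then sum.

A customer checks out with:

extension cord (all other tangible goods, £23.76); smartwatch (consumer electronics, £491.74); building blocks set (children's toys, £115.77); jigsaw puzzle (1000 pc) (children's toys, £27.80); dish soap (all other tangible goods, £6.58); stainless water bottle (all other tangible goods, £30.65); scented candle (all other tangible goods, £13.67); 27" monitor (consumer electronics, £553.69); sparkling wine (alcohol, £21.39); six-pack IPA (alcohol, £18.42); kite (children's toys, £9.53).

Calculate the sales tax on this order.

Extension cord £23.76: all other tangible goods → 3.75% → £0.89
Smartwatch £491.74: consumer electronics → 7.75% → £38.11
Building blocks set £115.77: children's toys → 9.5% → £11.00
Jigsaw puzzle (1000 pc) £27.80: children's toys → 9.5% → £2.64
Dish soap £6.58: all other tangible goods → 3.75% → £0.25
Stainless water bottle £30.65: all other tangible goods → 3.75% → £1.15
Scented candle £13.67: all other tangible goods → 3.75% → £0.51
27" monitor £553.69: consumer electronics → 7.75% + 4% surcharge = 11.75% → £65.06
Sparkling wine £21.39: alcohol → 8.75% → £1.87
Six-pack IPA £18.42: alcohol → 8.75% → £1.61
Kite £9.53: children's toys → 9.5% → £0.91
Total tax = £0.89 + £38.11 + £11.00 + £2.64 + £0.25 + £1.15 + £0.51 + £65.06 + £1.87 + £1.61 + £0.91 = £124.00

£124.00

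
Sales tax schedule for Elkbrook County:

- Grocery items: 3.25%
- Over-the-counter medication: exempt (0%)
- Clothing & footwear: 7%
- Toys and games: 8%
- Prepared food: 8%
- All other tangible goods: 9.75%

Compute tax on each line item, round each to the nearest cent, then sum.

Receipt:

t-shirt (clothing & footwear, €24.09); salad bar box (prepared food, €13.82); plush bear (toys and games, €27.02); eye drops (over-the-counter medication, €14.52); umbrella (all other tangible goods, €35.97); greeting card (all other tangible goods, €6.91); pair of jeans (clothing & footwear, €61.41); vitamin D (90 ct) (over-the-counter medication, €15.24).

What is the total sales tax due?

€13.44

T-shirt €24.09: clothing & footwear → 7% → €1.69
Salad bar box €13.82: prepared food → 8% → €1.11
Plush bear €27.02: toys and games → 8% → €2.16
Eye drops €14.52: over-the-counter medication → 0% → €0.00
Umbrella €35.97: all other tangible goods → 9.75% → €3.51
Greeting card €6.91: all other tangible goods → 9.75% → €0.67
Pair of jeans €61.41: clothing & footwear → 7% → €4.30
Vitamin D (90 ct) €15.24: over-the-counter medication → 0% → €0.00
Total tax = €1.69 + €1.11 + €2.16 + €3.51 + €0.67 + €4.30 = €13.44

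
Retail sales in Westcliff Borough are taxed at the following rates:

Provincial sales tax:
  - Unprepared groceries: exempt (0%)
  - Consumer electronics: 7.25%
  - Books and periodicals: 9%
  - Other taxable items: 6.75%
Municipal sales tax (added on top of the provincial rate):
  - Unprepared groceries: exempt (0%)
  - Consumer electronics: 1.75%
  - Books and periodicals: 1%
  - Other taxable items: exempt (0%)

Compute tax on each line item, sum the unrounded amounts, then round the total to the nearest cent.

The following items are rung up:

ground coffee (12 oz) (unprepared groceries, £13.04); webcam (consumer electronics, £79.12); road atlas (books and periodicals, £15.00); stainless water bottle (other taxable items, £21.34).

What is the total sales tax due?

Ground coffee (12 oz) £13.04: unprepared groceries → 0% + 0% municipal = 0% → £0.00
Webcam £79.12: consumer electronics → 7.25% + 1.75% municipal = 9% → £7.1208
Road atlas £15.00: books and periodicals → 9% + 1% municipal = 10% → £1.50
Stainless water bottle £21.34: other taxable items → 6.75% + 0% municipal = 6.75% → £1.44045
Unrounded tax sum = £10.06125 → £10.06

£10.06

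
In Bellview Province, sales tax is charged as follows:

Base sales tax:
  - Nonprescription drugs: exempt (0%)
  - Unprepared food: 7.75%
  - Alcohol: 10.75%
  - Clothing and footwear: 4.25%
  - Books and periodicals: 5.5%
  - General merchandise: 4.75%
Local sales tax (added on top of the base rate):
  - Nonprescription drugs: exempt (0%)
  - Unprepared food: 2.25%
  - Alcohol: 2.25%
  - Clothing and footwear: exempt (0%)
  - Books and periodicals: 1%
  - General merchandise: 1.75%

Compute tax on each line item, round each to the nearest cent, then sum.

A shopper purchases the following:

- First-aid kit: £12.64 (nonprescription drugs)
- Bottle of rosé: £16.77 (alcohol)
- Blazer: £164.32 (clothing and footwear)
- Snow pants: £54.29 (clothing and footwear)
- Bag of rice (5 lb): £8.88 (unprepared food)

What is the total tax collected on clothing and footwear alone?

£9.29

Blazer £164.32: clothing and footwear → 4.25% + 0% local = 4.25% → £6.98
Snow pants £54.29: clothing and footwear → 4.25% + 0% local = 4.25% → £2.31
Tax on clothing and footwear = £6.98 + £2.31 = £9.29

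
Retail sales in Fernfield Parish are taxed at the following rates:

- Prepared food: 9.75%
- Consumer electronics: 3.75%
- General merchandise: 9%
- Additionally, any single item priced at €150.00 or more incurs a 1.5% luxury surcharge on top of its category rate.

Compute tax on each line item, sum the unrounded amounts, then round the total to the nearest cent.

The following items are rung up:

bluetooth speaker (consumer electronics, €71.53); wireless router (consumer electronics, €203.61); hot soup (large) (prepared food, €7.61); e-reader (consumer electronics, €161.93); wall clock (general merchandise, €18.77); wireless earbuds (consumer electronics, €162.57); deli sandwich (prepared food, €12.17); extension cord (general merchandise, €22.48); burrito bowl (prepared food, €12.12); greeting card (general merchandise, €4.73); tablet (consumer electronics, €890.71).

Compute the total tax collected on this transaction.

Bluetooth speaker €71.53: consumer electronics → 3.75% → €2.682375
Wireless router €203.61: consumer electronics → 3.75% + 1.5% surcharge = 5.25% → €10.689525
Hot soup (large) €7.61: prepared food → 9.75% → €0.741975
E-reader €161.93: consumer electronics → 3.75% + 1.5% surcharge = 5.25% → €8.501325
Wall clock €18.77: general merchandise → 9% → €1.6893
Wireless earbuds €162.57: consumer electronics → 3.75% + 1.5% surcharge = 5.25% → €8.534925
Deli sandwich €12.17: prepared food → 9.75% → €1.186575
Extension cord €22.48: general merchandise → 9% → €2.0232
Burrito bowl €12.12: prepared food → 9.75% → €1.1817
Greeting card €4.73: general merchandise → 9% → €0.4257
Tablet €890.71: consumer electronics → 3.75% + 1.5% surcharge = 5.25% → €46.762275
Unrounded tax sum = €84.418875 → €84.42

€84.42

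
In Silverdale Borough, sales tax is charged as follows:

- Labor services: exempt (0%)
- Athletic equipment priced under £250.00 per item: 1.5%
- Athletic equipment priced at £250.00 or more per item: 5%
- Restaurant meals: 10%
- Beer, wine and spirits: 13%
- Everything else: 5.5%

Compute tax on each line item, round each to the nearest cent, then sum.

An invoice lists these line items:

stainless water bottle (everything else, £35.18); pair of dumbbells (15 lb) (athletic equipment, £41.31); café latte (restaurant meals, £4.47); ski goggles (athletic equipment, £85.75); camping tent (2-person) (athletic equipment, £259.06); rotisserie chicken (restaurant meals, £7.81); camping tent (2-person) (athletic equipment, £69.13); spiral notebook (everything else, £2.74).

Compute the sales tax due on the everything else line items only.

£2.08

Stainless water bottle £35.18: everything else → 5.5% → £1.93
Spiral notebook £2.74: everything else → 5.5% → £0.15
Tax on everything else = £1.93 + £0.15 = £2.08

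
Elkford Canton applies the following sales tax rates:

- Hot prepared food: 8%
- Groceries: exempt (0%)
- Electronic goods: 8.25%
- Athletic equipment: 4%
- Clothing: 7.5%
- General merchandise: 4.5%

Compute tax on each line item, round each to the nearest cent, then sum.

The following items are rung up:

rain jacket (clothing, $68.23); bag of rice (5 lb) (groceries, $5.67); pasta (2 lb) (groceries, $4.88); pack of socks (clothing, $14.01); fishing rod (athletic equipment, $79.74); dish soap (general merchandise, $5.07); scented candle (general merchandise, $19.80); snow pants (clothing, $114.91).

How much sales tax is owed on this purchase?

Rain jacket $68.23: clothing → 7.5% → $5.12
Bag of rice (5 lb) $5.67: groceries → 0% → $0.00
Pasta (2 lb) $4.88: groceries → 0% → $0.00
Pack of socks $14.01: clothing → 7.5% → $1.05
Fishing rod $79.74: athletic equipment → 4% → $3.19
Dish soap $5.07: general merchandise → 4.5% → $0.23
Scented candle $19.80: general merchandise → 4.5% → $0.89
Snow pants $114.91: clothing → 7.5% → $8.62
Total tax = $5.12 + $1.05 + $3.19 + $0.23 + $0.89 + $8.62 = $19.10

$19.10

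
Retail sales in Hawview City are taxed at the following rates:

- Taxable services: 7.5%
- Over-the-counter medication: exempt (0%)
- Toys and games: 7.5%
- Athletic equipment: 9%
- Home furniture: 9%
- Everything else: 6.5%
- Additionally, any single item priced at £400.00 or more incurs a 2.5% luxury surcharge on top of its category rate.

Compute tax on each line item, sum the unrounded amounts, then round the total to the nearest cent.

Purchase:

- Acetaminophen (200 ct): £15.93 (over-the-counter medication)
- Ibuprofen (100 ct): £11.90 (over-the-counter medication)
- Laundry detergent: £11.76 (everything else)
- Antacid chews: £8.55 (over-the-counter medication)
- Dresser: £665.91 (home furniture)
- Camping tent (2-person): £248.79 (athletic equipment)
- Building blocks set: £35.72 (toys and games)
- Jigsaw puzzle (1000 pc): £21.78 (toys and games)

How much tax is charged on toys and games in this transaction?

£4.31

Building blocks set £35.72: toys and games → 7.5% → £2.679
Jigsaw puzzle (1000 pc) £21.78: toys and games → 7.5% → £1.6335
Tax on toys and games: unrounded sum = £4.3125 → £4.31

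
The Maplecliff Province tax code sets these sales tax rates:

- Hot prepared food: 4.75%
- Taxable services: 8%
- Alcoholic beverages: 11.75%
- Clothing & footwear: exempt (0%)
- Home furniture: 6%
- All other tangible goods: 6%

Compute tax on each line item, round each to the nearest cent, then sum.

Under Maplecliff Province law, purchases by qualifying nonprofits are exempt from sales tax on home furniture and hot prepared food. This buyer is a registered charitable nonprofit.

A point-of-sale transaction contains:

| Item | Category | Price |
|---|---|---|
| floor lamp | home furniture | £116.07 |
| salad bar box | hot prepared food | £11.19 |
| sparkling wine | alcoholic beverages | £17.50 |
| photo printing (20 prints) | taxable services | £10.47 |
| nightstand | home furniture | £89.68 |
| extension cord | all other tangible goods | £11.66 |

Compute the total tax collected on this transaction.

£3.60

Floor lamp £116.07: home furniture, buyer-exempt → 0% → £0.00
Salad bar box £11.19: hot prepared food, buyer-exempt → 0% → £0.00
Sparkling wine £17.50: alcoholic beverages → 11.75% → £2.06
Photo printing (20 prints) £10.47: taxable services → 8% → £0.84
Nightstand £89.68: home furniture, buyer-exempt → 0% → £0.00
Extension cord £11.66: all other tangible goods → 6% → £0.70
Total tax = £2.06 + £0.84 + £0.70 = £3.60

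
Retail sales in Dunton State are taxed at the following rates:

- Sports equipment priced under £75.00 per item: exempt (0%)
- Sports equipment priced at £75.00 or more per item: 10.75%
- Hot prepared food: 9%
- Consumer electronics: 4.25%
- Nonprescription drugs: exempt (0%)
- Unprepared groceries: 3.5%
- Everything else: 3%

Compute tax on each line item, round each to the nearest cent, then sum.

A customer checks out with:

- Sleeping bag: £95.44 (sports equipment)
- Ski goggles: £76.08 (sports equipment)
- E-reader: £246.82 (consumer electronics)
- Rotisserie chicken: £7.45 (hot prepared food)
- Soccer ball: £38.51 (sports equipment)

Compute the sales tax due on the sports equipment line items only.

£18.44

Sleeping bag £95.44: sports equipment, £75.00 or more → 10.75% → £10.26
Ski goggles £76.08: sports equipment, £75.00 or more → 10.75% → £8.18
Soccer ball £38.51: sports equipment, under £75.00 → 0% → £0.00
Tax on sports equipment = £10.26 + £8.18 + £0.00 = £18.44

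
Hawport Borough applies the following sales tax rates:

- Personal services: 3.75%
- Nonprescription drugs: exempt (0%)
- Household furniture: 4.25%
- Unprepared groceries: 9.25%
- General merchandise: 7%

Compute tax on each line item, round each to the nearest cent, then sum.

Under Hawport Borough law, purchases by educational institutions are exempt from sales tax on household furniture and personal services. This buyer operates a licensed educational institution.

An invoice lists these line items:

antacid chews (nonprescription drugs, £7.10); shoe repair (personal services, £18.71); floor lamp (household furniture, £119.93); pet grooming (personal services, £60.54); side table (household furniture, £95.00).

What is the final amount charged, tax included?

Antacid chews £7.10: nonprescription drugs → 0% → £0.00
Shoe repair £18.71: personal services, buyer-exempt → 0% → £0.00
Floor lamp £119.93: household furniture, buyer-exempt → 0% → £0.00
Pet grooming £60.54: personal services, buyer-exempt → 0% → £0.00
Side table £95.00: household furniture, buyer-exempt → 0% → £0.00
Subtotal = £301.28; tax = £0.00; total due = £301.28

£301.28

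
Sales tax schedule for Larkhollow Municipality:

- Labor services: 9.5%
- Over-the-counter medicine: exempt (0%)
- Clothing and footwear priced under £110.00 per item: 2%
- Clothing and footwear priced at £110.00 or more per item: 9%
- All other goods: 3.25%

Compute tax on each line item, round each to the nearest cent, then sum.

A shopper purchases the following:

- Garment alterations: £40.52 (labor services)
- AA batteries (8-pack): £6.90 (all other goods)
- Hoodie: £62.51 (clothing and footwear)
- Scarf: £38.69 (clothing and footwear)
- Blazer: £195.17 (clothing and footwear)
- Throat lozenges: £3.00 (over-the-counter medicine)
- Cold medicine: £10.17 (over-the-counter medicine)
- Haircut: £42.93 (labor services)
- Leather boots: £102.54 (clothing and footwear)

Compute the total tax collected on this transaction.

£29.79

Garment alterations £40.52: labor services → 9.5% → £3.85
AA batteries (8-pack) £6.90: all other goods → 3.25% → £0.22
Hoodie £62.51: clothing and footwear, under £110.00 → 2% → £1.25
Scarf £38.69: clothing and footwear, under £110.00 → 2% → £0.77
Blazer £195.17: clothing and footwear, £110.00 or more → 9% → £17.57
Throat lozenges £3.00: over-the-counter medicine → 0% → £0.00
Cold medicine £10.17: over-the-counter medicine → 0% → £0.00
Haircut £42.93: labor services → 9.5% → £4.08
Leather boots £102.54: clothing and footwear, under £110.00 → 2% → £2.05
Total tax = £3.85 + £0.22 + £1.25 + £0.77 + £17.57 + £4.08 + £2.05 = £29.79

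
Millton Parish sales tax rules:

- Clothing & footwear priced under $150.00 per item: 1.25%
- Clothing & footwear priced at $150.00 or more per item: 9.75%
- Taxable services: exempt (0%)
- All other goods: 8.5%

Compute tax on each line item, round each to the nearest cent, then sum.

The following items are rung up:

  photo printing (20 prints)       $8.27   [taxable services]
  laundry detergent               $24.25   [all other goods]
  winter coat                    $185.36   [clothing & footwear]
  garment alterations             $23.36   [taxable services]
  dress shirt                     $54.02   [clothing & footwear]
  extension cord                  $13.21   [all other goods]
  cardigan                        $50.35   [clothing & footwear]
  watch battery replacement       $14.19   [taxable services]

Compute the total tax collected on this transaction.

$22.56

Photo printing (20 prints) $8.27: taxable services → 0% → $0.00
Laundry detergent $24.25: all other goods → 8.5% → $2.06
Winter coat $185.36: clothing & footwear, $150.00 or more → 9.75% → $18.07
Garment alterations $23.36: taxable services → 0% → $0.00
Dress shirt $54.02: clothing & footwear, under $150.00 → 1.25% → $0.68
Extension cord $13.21: all other goods → 8.5% → $1.12
Cardigan $50.35: clothing & footwear, under $150.00 → 1.25% → $0.63
Watch battery replacement $14.19: taxable services → 0% → $0.00
Total tax = $2.06 + $18.07 + $0.68 + $1.12 + $0.63 = $22.56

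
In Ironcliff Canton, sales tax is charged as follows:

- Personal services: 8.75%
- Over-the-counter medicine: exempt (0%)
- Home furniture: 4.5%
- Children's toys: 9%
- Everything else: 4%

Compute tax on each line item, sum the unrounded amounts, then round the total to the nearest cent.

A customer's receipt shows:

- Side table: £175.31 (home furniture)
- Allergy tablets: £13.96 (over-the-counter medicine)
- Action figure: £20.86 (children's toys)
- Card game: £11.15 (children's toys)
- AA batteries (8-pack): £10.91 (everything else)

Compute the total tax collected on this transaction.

Side table £175.31: home furniture → 4.5% → £7.88895
Allergy tablets £13.96: over-the-counter medicine → 0% → £0.00
Action figure £20.86: children's toys → 9% → £1.8774
Card game £11.15: children's toys → 9% → £1.0035
AA batteries (8-pack) £10.91: everything else → 4% → £0.4364
Unrounded tax sum = £11.20625 → £11.21

£11.21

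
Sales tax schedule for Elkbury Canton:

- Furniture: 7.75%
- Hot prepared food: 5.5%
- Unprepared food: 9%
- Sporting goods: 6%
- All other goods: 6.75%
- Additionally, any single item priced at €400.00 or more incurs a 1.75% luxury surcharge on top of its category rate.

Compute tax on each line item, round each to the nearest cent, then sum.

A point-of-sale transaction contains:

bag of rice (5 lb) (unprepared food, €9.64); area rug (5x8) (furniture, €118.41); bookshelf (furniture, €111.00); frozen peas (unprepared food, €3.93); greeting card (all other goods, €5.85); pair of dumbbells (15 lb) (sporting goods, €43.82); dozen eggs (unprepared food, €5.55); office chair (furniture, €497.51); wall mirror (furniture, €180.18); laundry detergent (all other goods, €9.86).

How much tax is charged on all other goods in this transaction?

Greeting card €5.85: all other goods → 6.75% → €0.39
Laundry detergent €9.86: all other goods → 6.75% → €0.67
Tax on all other goods = €0.39 + €0.67 = €1.06

€1.06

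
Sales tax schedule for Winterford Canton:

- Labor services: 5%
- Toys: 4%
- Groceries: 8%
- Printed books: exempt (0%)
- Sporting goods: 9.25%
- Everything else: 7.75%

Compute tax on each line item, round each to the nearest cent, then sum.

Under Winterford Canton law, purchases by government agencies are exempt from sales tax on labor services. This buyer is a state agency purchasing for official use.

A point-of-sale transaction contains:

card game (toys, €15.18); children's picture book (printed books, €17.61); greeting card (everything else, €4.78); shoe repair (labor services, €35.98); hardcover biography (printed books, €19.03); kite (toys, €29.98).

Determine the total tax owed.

€2.18

Card game €15.18: toys → 4% → €0.61
Children's picture book €17.61: printed books → 0% → €0.00
Greeting card €4.78: everything else → 7.75% → €0.37
Shoe repair €35.98: labor services, buyer-exempt → 0% → €0.00
Hardcover biography €19.03: printed books → 0% → €0.00
Kite €29.98: toys → 4% → €1.20
Total tax = €0.61 + €0.37 + €1.20 = €2.18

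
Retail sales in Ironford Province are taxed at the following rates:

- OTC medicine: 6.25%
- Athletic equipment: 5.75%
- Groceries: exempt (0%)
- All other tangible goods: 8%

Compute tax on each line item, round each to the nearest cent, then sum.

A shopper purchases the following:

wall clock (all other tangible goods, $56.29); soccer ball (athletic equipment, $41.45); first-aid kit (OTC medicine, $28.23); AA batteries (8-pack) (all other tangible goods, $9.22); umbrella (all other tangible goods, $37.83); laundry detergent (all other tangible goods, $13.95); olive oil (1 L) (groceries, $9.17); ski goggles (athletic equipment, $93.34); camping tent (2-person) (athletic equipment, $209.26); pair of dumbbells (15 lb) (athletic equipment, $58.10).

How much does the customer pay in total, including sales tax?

$591.11

Wall clock $56.29: all other tangible goods → 8% → $4.50
Soccer ball $41.45: athletic equipment → 5.75% → $2.38
First-aid kit $28.23: OTC medicine → 6.25% → $1.76
AA batteries (8-pack) $9.22: all other tangible goods → 8% → $0.74
Umbrella $37.83: all other tangible goods → 8% → $3.03
Laundry detergent $13.95: all other tangible goods → 8% → $1.12
Olive oil (1 L) $9.17: groceries → 0% → $0.00
Ski goggles $93.34: athletic equipment → 5.75% → $5.37
Camping tent (2-person) $209.26: athletic equipment → 5.75% → $12.03
Pair of dumbbells (15 lb) $58.10: athletic equipment → 5.75% → $3.34
Subtotal = $556.84; tax = $34.27; total due = $591.11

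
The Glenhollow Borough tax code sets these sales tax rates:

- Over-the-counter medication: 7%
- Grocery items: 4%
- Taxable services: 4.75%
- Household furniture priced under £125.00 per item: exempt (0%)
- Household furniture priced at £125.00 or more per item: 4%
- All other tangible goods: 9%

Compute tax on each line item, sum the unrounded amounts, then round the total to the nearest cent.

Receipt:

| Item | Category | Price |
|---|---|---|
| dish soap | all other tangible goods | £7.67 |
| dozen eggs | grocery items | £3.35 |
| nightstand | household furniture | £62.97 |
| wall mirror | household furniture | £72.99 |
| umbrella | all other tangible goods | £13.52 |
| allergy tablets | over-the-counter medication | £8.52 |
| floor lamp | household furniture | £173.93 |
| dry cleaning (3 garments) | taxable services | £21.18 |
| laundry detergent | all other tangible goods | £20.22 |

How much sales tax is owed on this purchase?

Dish soap £7.67: all other tangible goods → 9% → £0.6903
Dozen eggs £3.35: grocery items → 4% → £0.134
Nightstand £62.97: household furniture, under £125.00 → 0% → £0.00
Wall mirror £72.99: household furniture, under £125.00 → 0% → £0.00
Umbrella £13.52: all other tangible goods → 9% → £1.2168
Allergy tablets £8.52: over-the-counter medication → 7% → £0.5964
Floor lamp £173.93: household furniture, £125.00 or more → 4% → £6.9572
Dry cleaning (3 garments) £21.18: taxable services → 4.75% → £1.00605
Laundry detergent £20.22: all other tangible goods → 9% → £1.8198
Unrounded tax sum = £12.42055 → £12.42

£12.42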